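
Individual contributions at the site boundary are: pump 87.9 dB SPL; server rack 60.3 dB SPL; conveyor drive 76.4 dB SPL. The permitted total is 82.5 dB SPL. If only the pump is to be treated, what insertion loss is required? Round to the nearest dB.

7 dB

The untreated sources together contribute 10^(60.3/10) + 10^(76.4/10) = 4.472e+07, i.e. 76.51 dB SPL.
To meet 82.5 dB SPL overall, the treated pump may contribute at most 10^(82.5/10) − 4.472e+07 = 1.331e+08, i.e. 81.24 dB SPL.
So the pump must be reduced from 87.9 to 81.24 dB SPL: IL = 6.66 dB.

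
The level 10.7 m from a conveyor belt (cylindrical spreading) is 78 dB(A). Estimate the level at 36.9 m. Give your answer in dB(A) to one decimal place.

For a line source, L₂ = L₁ − 10·log₁₀(r₂/r₁).
L₂ = 78 − 10·log₁₀(36.9/10.7) = 78 − 5.376 = 72.62 dB(A).

72.6 dB(A)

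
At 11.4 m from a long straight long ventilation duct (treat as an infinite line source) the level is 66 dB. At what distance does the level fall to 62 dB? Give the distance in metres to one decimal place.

28.6 m

The 4.0 dB drop corresponds to a distance ratio of 10^(4.0/10) for a line source.
r₂ = 11.4·10^((66−62)/10) = 11.4·10^(4.0/10) = 28.64 m.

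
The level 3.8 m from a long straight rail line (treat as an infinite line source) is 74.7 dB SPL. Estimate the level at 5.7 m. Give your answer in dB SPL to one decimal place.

72.9 dB SPL

For a line source, L₂ = L₁ − 10·log₁₀(r₂/r₁).
L₂ = 74.7 − 10·log₁₀(5.7/3.8) = 74.7 − 1.761 = 72.94 dB SPL.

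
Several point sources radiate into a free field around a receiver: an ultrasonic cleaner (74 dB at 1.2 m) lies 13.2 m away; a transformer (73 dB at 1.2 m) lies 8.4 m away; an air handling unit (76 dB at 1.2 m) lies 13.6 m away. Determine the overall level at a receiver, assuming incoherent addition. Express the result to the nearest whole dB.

60 dB

Apply inverse-square spreading to bring every level to the receiver, then sum 10^(L/10).
ultrasonic cleaner: 74 − 20·log₁₀(13.2/1.2) = 74 − 20.83 = 53.17 dB.
transformer: 73 − 20·log₁₀(8.4/1.2) = 73 − 16.90 = 56.10 dB.
air handling unit: 76 − 20·log₁₀(13.6/1.2) = 76 − 21.09 = 54.91 dB.
Σ 10^(L/10) = 9.247e+05 → L_total = 10·log₁₀(9.247e+05) = 59.66 dB.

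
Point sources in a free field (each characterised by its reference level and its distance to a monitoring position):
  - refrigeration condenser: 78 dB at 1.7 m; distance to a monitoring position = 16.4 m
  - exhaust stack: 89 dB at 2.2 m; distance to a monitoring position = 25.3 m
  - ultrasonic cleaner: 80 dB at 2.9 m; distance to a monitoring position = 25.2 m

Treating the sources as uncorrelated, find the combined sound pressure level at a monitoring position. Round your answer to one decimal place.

First find each source's level at the receiver (point-source: −20·log₁₀(r/r_ref)), then combine on an intensity basis.
refrigeration condenser: 78 − 20·log₁₀(16.4/1.7) = 78 − 19.69 = 58.31 dB.
exhaust stack: 89 − 20·log₁₀(25.3/2.2) = 89 − 21.21 = 67.79 dB.
ultrasonic cleaner: 80 − 20·log₁₀(25.2/2.9) = 80 − 18.78 = 61.22 dB.
Σ 10^(L/10) = 8.009e+06 → L_total = 10·log₁₀(8.009e+06) = 69.04 dB.

69.0 dB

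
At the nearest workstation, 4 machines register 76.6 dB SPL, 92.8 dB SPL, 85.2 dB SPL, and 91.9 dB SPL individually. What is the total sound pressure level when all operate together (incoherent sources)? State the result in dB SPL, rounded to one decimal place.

Incoherent sources combine by intensity addition: L_total = 10·log₁₀(Σ 10^(L_i/10)).
Σ 10^(L/10) = 10^(76.6/10) + 10^(92.8/10) + 10^(85.2/10) + 10^(91.9/10) = 3.831e+09.
L_total = 10·log₁₀(3.831e+09) = 95.83 dB SPL.

95.8 dB SPL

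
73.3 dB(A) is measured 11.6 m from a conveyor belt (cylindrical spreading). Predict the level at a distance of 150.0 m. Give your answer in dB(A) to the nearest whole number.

62 dB(A)

Cylindrical spreading from a line source gives a 10·log₁₀(r₂/r₁) drop.
L₂ = 73.3 − 10·log₁₀(150.0/11.6) = 73.3 − 11.116 = 62.18 dB(A).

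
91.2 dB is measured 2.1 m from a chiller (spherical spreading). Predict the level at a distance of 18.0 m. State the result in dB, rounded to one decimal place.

For a point source, L₂ = L₁ − 20·log₁₀(r₂/r₁).
L₂ = 91.2 − 20·log₁₀(18.0/2.1) = 91.2 − 18.661 = 72.54 dB.

72.5 dB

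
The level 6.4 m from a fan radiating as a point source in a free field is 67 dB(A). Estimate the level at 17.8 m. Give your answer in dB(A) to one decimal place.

For a point source, L₂ = L₁ − 20·log₁₀(r₂/r₁).
L₂ = 67 − 20·log₁₀(17.8/6.4) = 67 − 8.885 = 58.12 dB(A).

58.1 dB(A)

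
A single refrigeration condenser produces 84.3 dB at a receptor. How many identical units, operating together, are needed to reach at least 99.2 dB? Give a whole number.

31

N identical sources give L₁ + 10·log₁₀ N, so require 10·log₁₀ N ≥ 99.2 − 84.3 = 14.9 dB.
N ≥ 10^(14.9/10) = 30.903, so N = 31.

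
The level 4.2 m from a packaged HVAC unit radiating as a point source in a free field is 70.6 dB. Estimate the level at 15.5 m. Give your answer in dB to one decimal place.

For a point source, L₂ = L₁ − 20·log₁₀(r₂/r₁).
L₂ = 70.6 − 20·log₁₀(15.5/4.2) = 70.6 − 11.342 = 59.26 dB.

59.3 dB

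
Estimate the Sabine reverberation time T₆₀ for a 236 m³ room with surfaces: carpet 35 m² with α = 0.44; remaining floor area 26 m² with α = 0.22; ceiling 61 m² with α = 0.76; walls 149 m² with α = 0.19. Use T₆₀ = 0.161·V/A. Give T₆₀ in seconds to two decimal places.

0.40 s

Total absorption A = 35·0.44 + 26·0.22 + 61·0.76 + 149·0.19 = 95.79 m² sabins.
T₆₀ = 0.161 × 236 / 95.79 = 0.397 s.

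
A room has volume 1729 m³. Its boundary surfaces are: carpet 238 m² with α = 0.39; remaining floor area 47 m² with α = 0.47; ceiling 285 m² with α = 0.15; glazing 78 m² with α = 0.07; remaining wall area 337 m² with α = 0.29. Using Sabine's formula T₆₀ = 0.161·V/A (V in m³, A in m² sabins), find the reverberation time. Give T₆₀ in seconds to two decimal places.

A = Σ Sᵢαᵢ = 238·0.39 + 47·0.47 + 285·0.15 + 78·0.07 + 337·0.29 = 260.85 m².
T₆₀ = 0.161·V/A = 0.161·1729/260.85 = 1.067 s.

1.07 s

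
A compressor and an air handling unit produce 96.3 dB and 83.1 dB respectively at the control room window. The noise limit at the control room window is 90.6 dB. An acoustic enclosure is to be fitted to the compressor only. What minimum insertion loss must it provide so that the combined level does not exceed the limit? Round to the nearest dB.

The untreated sources together contribute 10^(83.1/10) = 2.042e+08, i.e. 83.10 dB.
To meet 90.6 dB overall, the treated compressor may contribute at most 10^(90.6/10) − 2.042e+08 = 9.440e+08, i.e. 89.75 dB.
Required insertion loss = 96.3 − 89.75 = 6.55 dB.

7 dB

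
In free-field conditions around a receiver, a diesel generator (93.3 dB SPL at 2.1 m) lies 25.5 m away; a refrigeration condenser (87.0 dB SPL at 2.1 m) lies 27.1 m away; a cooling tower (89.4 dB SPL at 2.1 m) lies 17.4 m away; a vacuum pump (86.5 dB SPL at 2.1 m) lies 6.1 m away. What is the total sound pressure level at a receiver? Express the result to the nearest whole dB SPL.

Apply inverse-square spreading to bring every level to the receiver, then sum 10^(L/10).
diesel generator: 93.3 − 20·log₁₀(25.5/2.1) = 93.3 − 21.69 = 71.61 dB SPL.
refrigeration condenser: 87.0 − 20·log₁₀(27.1/2.1) = 87.0 − 22.21 = 64.79 dB SPL.
cooling tower: 89.4 − 20·log₁₀(17.4/2.1) = 89.4 − 18.37 = 71.03 dB SPL.
vacuum pump: 86.5 − 20·log₁₀(6.1/2.1) = 86.5 − 9.26 = 77.24 dB SPL.
Σ 10^(L/10) = 8.314e+07 → L_total = 10·log₁₀(8.314e+07) = 79.20 dB SPL.

79 dB SPL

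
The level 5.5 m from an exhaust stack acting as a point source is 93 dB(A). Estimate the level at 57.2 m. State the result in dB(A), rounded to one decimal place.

Spherical spreading from a point source gives a 20·log₁₀(r₂/r₁) drop.
L₂ = 93 − 20·log₁₀(57.2/5.5) = 93 − 20.341 = 72.66 dB(A).

72.7 dB(A)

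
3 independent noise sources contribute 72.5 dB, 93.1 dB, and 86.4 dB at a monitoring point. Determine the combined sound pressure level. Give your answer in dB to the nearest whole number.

Incoherent sources combine by intensity addition: L_total = 10·log₁₀(Σ 10^(L_i/10)).
Σ 10^(L/10) = 10^(72.5/10) + 10^(93.1/10) + 10^(86.4/10) = 2.496e+09.
L_total = 10·log₁₀(2.496e+09) = 93.97 dB.

94 dB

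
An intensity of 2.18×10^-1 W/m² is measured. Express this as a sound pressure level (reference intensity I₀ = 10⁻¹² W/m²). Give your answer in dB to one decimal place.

L = 10·log₁₀(I/I₀) = 10·log₁₀(2.18×10^-1/10⁻¹²) = 10·log₁₀(2.18×10^11).
L = 10·(0.3385 + 11) = 113.38 dB.

113.4 dB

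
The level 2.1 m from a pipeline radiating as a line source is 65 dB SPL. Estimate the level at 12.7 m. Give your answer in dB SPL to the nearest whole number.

Line-source attenuation: ΔL = 10·log₁₀(r₂/r₁) = 10·log₁₀(12.7/2.1) = 7.816 dB.
L₂ = 65 − 10·log₁₀(12.7/2.1) = 65 − 7.816 = 57.18 dB SPL.

57 dB SPL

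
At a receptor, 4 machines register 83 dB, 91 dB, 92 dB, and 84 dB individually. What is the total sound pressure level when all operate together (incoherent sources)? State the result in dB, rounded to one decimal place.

95.2 dB

For uncorrelated sources the intensities add, so convert each level to linear form, sum, and take 10·log₁₀ of the total.
Σ 10^(L/10) = 10^(83/10) + 10^(91/10) + 10^(92/10) + 10^(84/10) = 3.295e+09.
L_total = 10·log₁₀(3.295e+09) = 95.18 dB.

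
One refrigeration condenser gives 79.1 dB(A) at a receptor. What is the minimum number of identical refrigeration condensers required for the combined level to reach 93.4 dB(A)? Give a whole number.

27

N identical sources give L₁ + 10·log₁₀ N, so require 10·log₁₀ N ≥ 93.4 − 79.1 = 14.3 dB.
N ≥ 10^(14.3/10) = 26.915, so N = 27.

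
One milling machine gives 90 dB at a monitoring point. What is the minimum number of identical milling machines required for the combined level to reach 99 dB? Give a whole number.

Need L₁ + 10·log₁₀ N ≥ 99, i.e. log₁₀ N ≥ 0.90.
N ≥ 10^(9.0/10) = 7.943, so N = 8.

8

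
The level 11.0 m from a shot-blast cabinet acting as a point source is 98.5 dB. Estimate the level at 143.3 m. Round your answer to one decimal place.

Spherical spreading from a point source gives a 20·log₁₀(r₂/r₁) drop.
L₂ = 98.5 − 20·log₁₀(143.3/11.0) = 98.5 − 22.297 = 76.20 dB.

76.2 dB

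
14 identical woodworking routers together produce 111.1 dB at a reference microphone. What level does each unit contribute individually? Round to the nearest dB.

100 dB

Dividing the total intensity by 14 lowers the level by 10·log₁₀ 14 = 11.461 dB: L₁ = 111.1 − 11.461.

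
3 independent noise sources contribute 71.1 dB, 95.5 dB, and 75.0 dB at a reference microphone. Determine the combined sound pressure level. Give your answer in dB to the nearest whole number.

For uncorrelated sources the intensities add, so convert each level to linear form, sum, and take 10·log₁₀ of the total.
Σ 10^(L/10) = 10^(71.1/10) + 10^(95.5/10) + 10^(75.0/10) = 3.593e+09.
L_total = 10·log₁₀(3.593e+09) = 95.55 dB.

96 dB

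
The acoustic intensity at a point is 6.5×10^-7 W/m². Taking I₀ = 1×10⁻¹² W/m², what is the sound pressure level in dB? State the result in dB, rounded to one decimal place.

58.1 dB

I/I₀ = 6.5×10^-7/10⁻¹² = 6.5×10^5, and L = 10·log₁₀(I/I₀).
L = 10·(0.8129 + 5) = 58.13 dB.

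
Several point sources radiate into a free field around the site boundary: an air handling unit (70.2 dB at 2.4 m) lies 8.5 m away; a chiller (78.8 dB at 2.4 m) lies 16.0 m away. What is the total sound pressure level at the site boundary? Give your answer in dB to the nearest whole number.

64 dB

First find each source's level at the receiver (point-source: −20·log₁₀(r/r_ref)), then combine on an intensity basis.
air handling unit: 70.2 − 20·log₁₀(8.5/2.4) = 70.2 − 10.98 = 59.22 dB.
chiller: 78.8 − 20·log₁₀(16.0/2.4) = 78.8 − 16.48 = 62.32 dB.
Σ 10^(L/10) = 2.542e+06 → L_total = 10·log₁₀(2.542e+06) = 64.05 dB.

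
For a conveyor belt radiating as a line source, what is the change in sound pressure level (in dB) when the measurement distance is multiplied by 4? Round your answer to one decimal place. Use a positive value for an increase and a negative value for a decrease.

With cylindrical spreading the level changes by −10·log₁₀(r₂/r₁).
ΔL = −10·log₁₀(4) = -6.02 dB.

-6.0 dB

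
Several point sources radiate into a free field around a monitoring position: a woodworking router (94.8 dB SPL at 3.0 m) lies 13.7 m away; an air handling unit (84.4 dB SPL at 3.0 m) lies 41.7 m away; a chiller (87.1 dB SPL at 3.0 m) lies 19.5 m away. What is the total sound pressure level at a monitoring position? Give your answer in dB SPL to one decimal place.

Apply inverse-square spreading to bring every level to the receiver, then sum 10^(L/10).
woodworking router: 94.8 − 20·log₁₀(13.7/3.0) = 94.8 − 13.19 = 81.61 dB SPL.
air handling unit: 84.4 − 20·log₁₀(41.7/3.0) = 84.4 − 22.86 = 61.54 dB SPL.
chiller: 87.1 − 20·log₁₀(19.5/3.0) = 87.1 − 16.26 = 70.84 dB SPL.
Σ 10^(L/10) = 1.584e+08 → L_total = 10·log₁₀(1.584e+08) = 82.00 dB SPL.

82.0 dB SPL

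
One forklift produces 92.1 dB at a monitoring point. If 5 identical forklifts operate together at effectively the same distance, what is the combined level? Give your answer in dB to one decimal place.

L_total = L₁ + 10·log₁₀ N for N identical incoherent sources.
L_total = 92.1 + 10·log₁₀(5) = 92.1 + 6.990 = 99.09 dB.

99.1 dB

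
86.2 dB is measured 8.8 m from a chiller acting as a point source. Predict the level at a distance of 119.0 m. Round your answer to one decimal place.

63.6 dB

For a point source, L₂ = L₁ − 20·log₁₀(r₂/r₁).
L₂ = 86.2 − 20·log₁₀(119.0/8.8) = 86.2 − 22.621 = 63.58 dB.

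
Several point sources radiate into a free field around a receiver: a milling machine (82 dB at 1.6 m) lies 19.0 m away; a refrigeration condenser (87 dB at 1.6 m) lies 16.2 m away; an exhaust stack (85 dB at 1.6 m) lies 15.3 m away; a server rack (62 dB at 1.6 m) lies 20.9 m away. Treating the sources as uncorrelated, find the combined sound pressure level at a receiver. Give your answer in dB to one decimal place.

Apply inverse-square spreading to bring every level to the receiver, then sum 10^(L/10).
milling machine: 82 − 20·log₁₀(19.0/1.6) = 82 − 21.49 = 60.51 dB.
refrigeration condenser: 87 − 20·log₁₀(16.2/1.6) = 87 − 20.11 = 66.89 dB.
exhaust stack: 85 − 20·log₁₀(15.3/1.6) = 85 − 19.61 = 65.39 dB.
server rack: 62 − 20·log₁₀(20.9/1.6) = 62 − 22.32 = 39.68 dB.
Σ 10^(L/10) = 9.480e+06 → L_total = 10·log₁₀(9.480e+06) = 69.77 dB.

69.8 dB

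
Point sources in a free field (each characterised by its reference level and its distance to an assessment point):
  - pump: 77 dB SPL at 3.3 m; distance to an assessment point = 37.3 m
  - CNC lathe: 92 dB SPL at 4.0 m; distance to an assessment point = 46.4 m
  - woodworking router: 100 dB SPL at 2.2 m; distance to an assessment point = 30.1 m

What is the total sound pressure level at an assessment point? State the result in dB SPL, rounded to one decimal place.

78.2 dB SPL

First find each source's level at the receiver (point-source: −20·log₁₀(r/r_ref)), then combine on an intensity basis.
pump: 77 − 20·log₁₀(37.3/3.3) = 77 − 21.06 = 55.94 dB SPL.
CNC lathe: 92 − 20·log₁₀(46.4/4.0) = 92 − 21.29 = 70.71 dB SPL.
woodworking router: 100 − 20·log₁₀(30.1/2.2) = 100 − 22.72 = 77.28 dB SPL.
Σ 10^(L/10) = 6.559e+07 → L_total = 10·log₁₀(6.559e+07) = 78.17 dB SPL.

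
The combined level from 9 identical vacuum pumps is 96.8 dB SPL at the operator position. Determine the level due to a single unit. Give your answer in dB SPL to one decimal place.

87.3 dB SPL

9 equal contributions raise the level by 10·log₁₀ 9 = 9.542 dB, so each unit alone gives 96.8 − 9.542.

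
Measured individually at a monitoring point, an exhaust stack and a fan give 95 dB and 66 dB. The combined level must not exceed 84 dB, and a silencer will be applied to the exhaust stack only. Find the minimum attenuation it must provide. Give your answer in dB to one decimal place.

11.1 dB

Everything except the exhaust stack sums to 10^(66/10) = 3.981e+06 in linear terms, 66.00 dB.
The limit corresponds to 10^(84/10) = 2.512e+08; subtracting the fixed part leaves 2.472e+08 for the exhaust stack, i.e. 83.93 dB.
Required insertion loss = 95 − 83.93 = 11.07 dB.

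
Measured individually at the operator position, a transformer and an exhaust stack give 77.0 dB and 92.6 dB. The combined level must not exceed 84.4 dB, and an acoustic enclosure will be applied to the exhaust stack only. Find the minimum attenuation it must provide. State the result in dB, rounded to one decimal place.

9.1 dB

The untreated sources together contribute 10^(77.0/10) = 5.012e+07, i.e. 77.00 dB.
The limit corresponds to 10^(84.4/10) = 2.754e+08; subtracting the fixed part leaves 2.253e+08 for the exhaust stack, i.e. 83.53 dB.
Required insertion loss = 92.6 − 83.53 = 9.07 dB.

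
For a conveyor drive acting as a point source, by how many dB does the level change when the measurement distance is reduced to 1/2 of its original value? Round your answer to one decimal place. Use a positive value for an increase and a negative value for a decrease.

With spherical spreading the level changes by −20·log₁₀(r₂/r₁).
ΔL = −20·log₁₀(0.5) = +6.02 dB.

+6.0 dB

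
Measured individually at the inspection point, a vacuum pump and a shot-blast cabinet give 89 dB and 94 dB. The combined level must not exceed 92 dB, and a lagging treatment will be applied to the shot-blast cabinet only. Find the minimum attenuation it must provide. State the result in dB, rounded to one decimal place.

5.0 dB

The untreated sources together contribute 10^(89/10) = 7.943e+08, i.e. 89.00 dB.
The limit corresponds to 10^(92/10) = 1.585e+09; subtracting the fixed part leaves 7.906e+08 for the shot-blast cabinet, i.e. 88.98 dB.
Required insertion loss = 94 − 88.98 = 5.02 dB.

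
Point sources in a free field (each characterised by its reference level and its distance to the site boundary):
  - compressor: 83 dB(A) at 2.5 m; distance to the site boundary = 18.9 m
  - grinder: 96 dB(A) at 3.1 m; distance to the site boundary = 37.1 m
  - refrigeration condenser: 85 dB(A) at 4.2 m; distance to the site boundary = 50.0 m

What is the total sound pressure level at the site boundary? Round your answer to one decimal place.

75.3 dB(A)

First find each source's level at the receiver (point-source: −20·log₁₀(r/r_ref)), then combine on an intensity basis.
compressor: 83 − 20·log₁₀(18.9/2.5) = 83 − 17.57 = 65.43 dB(A).
grinder: 96 − 20·log₁₀(37.1/3.1) = 96 − 21.56 = 74.44 dB(A).
refrigeration condenser: 85 − 20·log₁₀(50.0/4.2) = 85 − 21.51 = 63.49 dB(A).
Σ 10^(L/10) = 3.352e+07 → L_total = 10·log₁₀(3.352e+07) = 75.25 dB(A).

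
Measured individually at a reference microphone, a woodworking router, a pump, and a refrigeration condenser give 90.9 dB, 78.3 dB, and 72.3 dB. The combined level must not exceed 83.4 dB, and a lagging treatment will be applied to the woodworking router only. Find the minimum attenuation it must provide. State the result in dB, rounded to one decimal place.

9.6 dB

Everything except the woodworking router sums to 10^(78.3/10) + 10^(72.3/10) = 8.459e+07 in linear terms, 79.27 dB.
The limit corresponds to 10^(83.4/10) = 2.188e+08; subtracting the fixed part leaves 1.342e+08 for the woodworking router, i.e. 81.28 dB.
Required insertion loss = 90.9 − 81.28 = 9.62 dB.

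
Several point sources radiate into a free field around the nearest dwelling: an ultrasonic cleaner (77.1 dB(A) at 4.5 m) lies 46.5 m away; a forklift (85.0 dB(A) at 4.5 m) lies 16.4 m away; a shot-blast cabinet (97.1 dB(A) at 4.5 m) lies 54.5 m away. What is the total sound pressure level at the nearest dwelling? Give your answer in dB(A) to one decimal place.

77.7 dB(A)

First find each source's level at the receiver (point-source: −20·log₁₀(r/r_ref)), then combine on an intensity basis.
ultrasonic cleaner: 77.1 − 20·log₁₀(46.5/4.5) = 77.1 − 20.28 = 56.82 dB(A).
forklift: 85.0 − 20·log₁₀(16.4/4.5) = 85.0 − 11.23 = 73.77 dB(A).
shot-blast cabinet: 97.1 − 20·log₁₀(54.5/4.5) = 97.1 − 21.66 = 75.44 dB(A).
Σ 10^(L/10) = 5.925e+07 → L_total = 10·log₁₀(5.925e+07) = 77.73 dB(A).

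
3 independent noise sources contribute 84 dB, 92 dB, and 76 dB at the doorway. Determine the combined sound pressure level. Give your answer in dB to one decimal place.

For uncorrelated sources the intensities add, so convert each level to linear form, sum, and take 10·log₁₀ of the total.
Σ 10^(L/10) = 10^(84/10) + 10^(92/10) + 10^(76/10) = 1.876e+09.
L_total = 10·log₁₀(1.876e+09) = 92.73 dB.

92.7 dB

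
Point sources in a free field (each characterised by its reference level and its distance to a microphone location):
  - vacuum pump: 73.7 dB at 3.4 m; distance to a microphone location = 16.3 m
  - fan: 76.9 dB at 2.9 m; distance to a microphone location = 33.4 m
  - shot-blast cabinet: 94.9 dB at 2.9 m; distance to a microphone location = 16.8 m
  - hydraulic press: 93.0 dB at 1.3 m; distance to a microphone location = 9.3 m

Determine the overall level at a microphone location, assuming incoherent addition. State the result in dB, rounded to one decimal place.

First find each source's level at the receiver (point-source: −20·log₁₀(r/r_ref)), then combine on an intensity basis.
vacuum pump: 73.7 − 20·log₁₀(16.3/3.4) = 73.7 − 13.61 = 60.09 dB.
fan: 76.9 − 20·log₁₀(33.4/2.9) = 76.9 − 21.23 = 55.67 dB.
shot-blast cabinet: 94.9 − 20·log₁₀(16.8/2.9) = 94.9 − 15.26 = 79.64 dB.
hydraulic press: 93.0 − 20·log₁₀(9.3/1.3) = 93.0 − 17.09 = 75.91 dB.
Σ 10^(L/10) = 1.325e+08 → L_total = 10·log₁₀(1.325e+08) = 81.22 dB.

81.2 dB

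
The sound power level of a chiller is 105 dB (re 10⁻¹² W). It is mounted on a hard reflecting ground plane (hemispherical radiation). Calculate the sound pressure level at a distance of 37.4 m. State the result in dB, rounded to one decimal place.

65.6 dB

The power spreads over a hemisphere of area 2π·r², so L_p = L_w − 10·log₁₀(2π·r²).
2π·r² = 8789 m², 10·log₁₀ of that is 39.439 dB.
L_p = 105 − 39.439 = 65.56 dB.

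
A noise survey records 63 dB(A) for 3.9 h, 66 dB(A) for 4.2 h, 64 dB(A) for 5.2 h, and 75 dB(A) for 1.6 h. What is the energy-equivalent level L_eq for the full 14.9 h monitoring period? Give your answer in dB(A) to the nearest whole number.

L_eq = 10·log₁₀[(1/T)·Σ tᵢ·10^(Lᵢ/10)] with T = 14.9 h.
Σ tᵢ·10^(Lᵢ/10) = 3.9·10^(63/10) + 4.2·10^(66/10) + 5.2·10^(64/10) + 1.6·10^(75/10) = 8.816e+07.
L_eq = 10·log₁₀(8.816e+07/14.9) = 67.72 dB(A).

68 dB(A)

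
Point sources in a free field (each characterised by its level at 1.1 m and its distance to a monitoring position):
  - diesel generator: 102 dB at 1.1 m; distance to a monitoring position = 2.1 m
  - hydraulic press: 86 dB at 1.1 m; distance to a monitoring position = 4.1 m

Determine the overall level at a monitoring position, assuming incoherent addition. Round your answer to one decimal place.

Propagate each source to the receiver with L = L_ref − 20·log₁₀(r/r_ref), then add intensities.
diesel generator: 102 − 20·log₁₀(2.1/1.1) = 102 − 5.62 = 96.38 dB.
hydraulic press: 86 − 20·log₁₀(4.1/1.1) = 86 − 11.43 = 74.57 dB.
Σ 10^(L/10) = 4.377e+09 → L_total = 10·log₁₀(4.377e+09) = 96.41 dB.

96.4 dB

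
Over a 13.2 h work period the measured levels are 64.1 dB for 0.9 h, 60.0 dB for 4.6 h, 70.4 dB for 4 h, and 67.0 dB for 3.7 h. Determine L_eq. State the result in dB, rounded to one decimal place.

L_eq = 10·log₁₀[(1/T)·Σ tᵢ·10^(Lᵢ/10)] with T = 13.2 h.
Σ tᵢ·10^(Lᵢ/10) = 0.9·10^(64.1/10) + 4.6·10^(60.0/10) + 4·10^(70.4/10) + 3.7·10^(67.0/10) = 6.932e+07.
L_eq = 10·log₁₀(6.932e+07/13.2) = 67.20 dB.

67.2 dB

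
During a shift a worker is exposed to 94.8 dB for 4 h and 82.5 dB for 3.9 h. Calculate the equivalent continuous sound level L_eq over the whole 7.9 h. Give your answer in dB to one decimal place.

The energy average is taken in the linear domain: L_eq = 10·log₁₀[(Σ tᵢ·10^(Lᵢ/10))/T], T = 7.9 h.
Σ tᵢ·10^(Lᵢ/10) = 4·10^(94.8/10) + 3.9·10^(82.5/10) = 1.277e+10.
L_eq = 10·log₁₀(1.277e+10/7.9) = 92.09 dB.

92.1 dB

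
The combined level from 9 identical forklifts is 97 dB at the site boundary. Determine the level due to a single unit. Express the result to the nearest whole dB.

For N identical incoherent sources L_total = L₁ + 10·log₁₀ N, so L₁ = 97 − 10·log₁₀(9) = 97 − 9.542.

87 dB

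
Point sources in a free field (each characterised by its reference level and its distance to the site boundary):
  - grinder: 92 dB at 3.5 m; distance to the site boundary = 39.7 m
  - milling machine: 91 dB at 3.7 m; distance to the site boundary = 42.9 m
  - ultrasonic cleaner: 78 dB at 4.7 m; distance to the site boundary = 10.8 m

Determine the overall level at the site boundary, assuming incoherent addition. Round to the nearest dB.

Apply inverse-square spreading to bring every level to the receiver, then sum 10^(L/10).
grinder: 92 − 20·log₁₀(39.7/3.5) = 92 − 21.09 = 70.91 dB.
milling machine: 91 − 20·log₁₀(42.9/3.7) = 91 − 21.29 = 69.71 dB.
ultrasonic cleaner: 78 − 20·log₁₀(10.8/4.7) = 78 − 7.23 = 70.77 dB.
Σ 10^(L/10) = 3.363e+07 → L_total = 10·log₁₀(3.363e+07) = 75.27 dB.

75 dB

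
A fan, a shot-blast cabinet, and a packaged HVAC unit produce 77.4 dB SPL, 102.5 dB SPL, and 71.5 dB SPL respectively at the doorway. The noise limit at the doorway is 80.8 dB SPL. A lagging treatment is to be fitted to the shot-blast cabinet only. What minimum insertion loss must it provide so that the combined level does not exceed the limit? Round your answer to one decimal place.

Everything except the shot-blast cabinet sums to 10^(77.4/10) + 10^(71.5/10) = 6.908e+07 in linear terms, 78.39 dB SPL.
To meet 80.8 dB SPL overall, the treated shot-blast cabinet may contribute at most 10^(80.8/10) − 6.908e+07 = 5.115e+07, i.e. 77.09 dB SPL.
So the shot-blast cabinet must be reduced from 102.5 to 77.09 dB SPL: IL = 25.41 dB.

25.4 dB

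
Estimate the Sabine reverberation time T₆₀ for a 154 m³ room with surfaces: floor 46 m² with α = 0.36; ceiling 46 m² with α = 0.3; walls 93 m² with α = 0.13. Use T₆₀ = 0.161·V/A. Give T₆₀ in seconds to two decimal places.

0.58 s

A = Σ Sᵢαᵢ = 46·0.36 + 46·0.3 + 93·0.13 = 42.45 m².
T₆₀ = 0.161·V/A = 0.161·154/42.45 = 0.584 s.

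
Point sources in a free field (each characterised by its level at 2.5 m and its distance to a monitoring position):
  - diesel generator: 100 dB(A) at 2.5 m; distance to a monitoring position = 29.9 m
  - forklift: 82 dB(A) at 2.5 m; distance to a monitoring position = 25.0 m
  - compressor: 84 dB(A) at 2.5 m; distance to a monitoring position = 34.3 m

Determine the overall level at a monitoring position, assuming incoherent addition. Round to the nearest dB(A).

First find each source's level at the receiver (point-source: −20·log₁₀(r/r_ref)), then combine on an intensity basis.
diesel generator: 100 − 20·log₁₀(29.9/2.5) = 100 − 21.55 = 78.45 dB(A).
forklift: 82 − 20·log₁₀(25.0/2.5) = 82 − 20.00 = 62.00 dB(A).
compressor: 84 − 20·log₁₀(34.3/2.5) = 84 − 22.75 = 61.25 dB(A).
Σ 10^(L/10) = 7.283e+07 → L_total = 10·log₁₀(7.283e+07) = 78.62 dB(A).

79 dB(A)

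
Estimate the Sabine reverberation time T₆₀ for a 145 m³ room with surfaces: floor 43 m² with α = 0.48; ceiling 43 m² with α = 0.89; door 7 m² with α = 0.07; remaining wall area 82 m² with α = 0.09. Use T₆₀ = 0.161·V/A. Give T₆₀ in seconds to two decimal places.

0.35 s

Total absorption A = 43·0.48 + 43·0.89 + 7·0.07 + 82·0.09 = 66.78 m² sabins.
T₆₀ = 0.161·V/A = 0.161·145/66.78 = 0.350 s.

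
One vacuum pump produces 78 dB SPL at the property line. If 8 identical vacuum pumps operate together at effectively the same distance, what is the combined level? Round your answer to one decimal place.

87.0 dB SPL

L_total = L₁ + 10·log₁₀ N for N identical incoherent sources.
L_total = 78 + 10·log₁₀(8) = 78 + 9.031 = 87.03 dB SPL.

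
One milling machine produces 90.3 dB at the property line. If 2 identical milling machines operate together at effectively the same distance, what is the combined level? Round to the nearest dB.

N identical incoherent sources raise the level by 10·log₁₀ N.
L_total = 90.3 + 10·log₁₀(2) = 90.3 + 3.010 = 93.31 dB.

93 dB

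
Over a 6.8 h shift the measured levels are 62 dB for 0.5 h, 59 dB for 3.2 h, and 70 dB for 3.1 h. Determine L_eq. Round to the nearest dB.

The energy average is taken in the linear domain: L_eq = 10·log₁₀[(Σ tᵢ·10^(Lᵢ/10))/T], T = 6.8 h.
Σ tᵢ·10^(Lᵢ/10) = 0.5·10^(62/10) + 3.2·10^(59/10) + 3.1·10^(70/10) = 3.433e+07.
L_eq = 10·log₁₀(3.433e+07/6.8) = 67.03 dB.

67 dB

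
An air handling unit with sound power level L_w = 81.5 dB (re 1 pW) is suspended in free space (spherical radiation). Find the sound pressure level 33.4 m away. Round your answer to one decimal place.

L_p = L_w − 10·log₁₀(4π·r²) with r = 33.4 m.
4π·r² = 1.402e+04 m², 10·log₁₀ of that is 41.467 dB.
L_p = 81.5 − 41.467 = 40.03 dB.

40.0 dB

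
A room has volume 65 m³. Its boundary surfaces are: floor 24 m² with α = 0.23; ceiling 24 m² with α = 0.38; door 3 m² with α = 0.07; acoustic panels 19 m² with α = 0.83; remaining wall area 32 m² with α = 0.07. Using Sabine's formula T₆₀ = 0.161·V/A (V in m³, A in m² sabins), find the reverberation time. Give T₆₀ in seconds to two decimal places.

0.32 s

Total absorption A = 24·0.23 + 24·0.38 + 3·0.07 + 19·0.83 + 32·0.07 = 32.86 m² sabins.
T₆₀ = 0.161 × 65 / 32.86 = 0.318 s.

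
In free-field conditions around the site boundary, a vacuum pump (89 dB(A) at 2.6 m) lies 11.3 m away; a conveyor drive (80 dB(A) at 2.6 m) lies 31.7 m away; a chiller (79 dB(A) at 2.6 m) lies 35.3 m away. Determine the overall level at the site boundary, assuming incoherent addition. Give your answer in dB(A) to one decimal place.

76.4 dB(A)

First find each source's level at the receiver (point-source: −20·log₁₀(r/r_ref)), then combine on an intensity basis.
vacuum pump: 89 − 20·log₁₀(11.3/2.6) = 89 − 12.76 = 76.24 dB(A).
conveyor drive: 80 − 20·log₁₀(31.7/2.6) = 80 − 21.72 = 58.28 dB(A).
chiller: 79 − 20·log₁₀(35.3/2.6) = 79 − 22.66 = 56.34 dB(A).
Σ 10^(L/10) = 4.316e+07 → L_total = 10·log₁₀(4.316e+07) = 76.35 dB(A).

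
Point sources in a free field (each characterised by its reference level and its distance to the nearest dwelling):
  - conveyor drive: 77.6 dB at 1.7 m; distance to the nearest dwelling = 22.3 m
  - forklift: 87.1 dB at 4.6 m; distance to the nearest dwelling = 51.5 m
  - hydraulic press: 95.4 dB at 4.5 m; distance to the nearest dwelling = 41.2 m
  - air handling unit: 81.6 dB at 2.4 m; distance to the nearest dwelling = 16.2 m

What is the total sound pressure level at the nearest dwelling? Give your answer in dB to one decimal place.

Apply inverse-square spreading to bring every level to the receiver, then sum 10^(L/10).
conveyor drive: 77.6 − 20·log₁₀(22.3/1.7) = 77.6 − 22.36 = 55.24 dB.
forklift: 87.1 − 20·log₁₀(51.5/4.6) = 87.1 − 20.98 = 66.12 dB.
hydraulic press: 95.4 − 20·log₁₀(41.2/4.5) = 95.4 − 19.23 = 76.17 dB.
air handling unit: 81.6 − 20·log₁₀(16.2/2.4) = 81.6 − 16.59 = 65.01 dB.
Σ 10^(L/10) = 4.896e+07 → L_total = 10·log₁₀(4.896e+07) = 76.90 dB.

76.9 dB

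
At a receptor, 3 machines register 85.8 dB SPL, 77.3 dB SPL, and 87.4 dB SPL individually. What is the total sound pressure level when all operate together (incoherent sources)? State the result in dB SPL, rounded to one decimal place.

89.9 dB SPL

For uncorrelated sources the intensities add, so convert each level to linear form, sum, and take 10·log₁₀ of the total.
Σ 10^(L/10) = 10^(85.8/10) + 10^(77.3/10) + 10^(87.4/10) = 9.834e+08.
L_total = 10·log₁₀(9.834e+08) = 89.93 dB SPL.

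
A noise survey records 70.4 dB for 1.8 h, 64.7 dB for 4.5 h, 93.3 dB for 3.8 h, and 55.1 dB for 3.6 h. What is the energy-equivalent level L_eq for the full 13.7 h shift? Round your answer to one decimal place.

87.7 dB

The energy average is taken in the linear domain: L_eq = 10·log₁₀[(Σ tᵢ·10^(Lᵢ/10))/T], T = 13.7 h.
Σ tᵢ·10^(Lᵢ/10) = 1.8·10^(70.4/10) + 4.5·10^(64.7/10) + 3.8·10^(93.3/10) + 3.6·10^(55.1/10) = 8.158e+09.
L_eq = 10·log₁₀(8.158e+09/13.7) = 87.75 dB.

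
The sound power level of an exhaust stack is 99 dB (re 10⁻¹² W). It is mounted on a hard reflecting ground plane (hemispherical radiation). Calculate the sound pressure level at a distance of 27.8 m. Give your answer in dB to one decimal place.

L_p = L_w − 10·log₁₀(2π·r²) with r = 27.8 m.
2π·r² = 4856 m², 10·log₁₀ of that is 36.863 dB.
L_p = 99 − 36.863 = 62.14 dB.

62.1 dB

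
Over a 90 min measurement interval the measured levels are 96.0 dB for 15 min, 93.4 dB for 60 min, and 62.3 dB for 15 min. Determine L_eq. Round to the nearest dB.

93 dB

L_eq = 10·log₁₀[(1/T)·Σ tᵢ·10^(Lᵢ/10)] with T = 90 min.
Σ tᵢ·10^(Lᵢ/10) = 15·10^(96.0/10) + 60·10^(93.4/10) + 15·10^(62.3/10) = 1.910e+11.
L_eq = 10·log₁₀(1.910e+11/90) = 93.27 dB.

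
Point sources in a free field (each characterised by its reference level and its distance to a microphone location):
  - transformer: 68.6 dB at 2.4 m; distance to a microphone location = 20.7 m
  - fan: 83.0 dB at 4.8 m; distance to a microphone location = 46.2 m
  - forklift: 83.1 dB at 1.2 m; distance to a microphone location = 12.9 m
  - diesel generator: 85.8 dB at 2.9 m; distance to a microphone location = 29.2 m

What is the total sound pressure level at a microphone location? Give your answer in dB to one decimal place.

Apply inverse-square spreading to bring every level to the receiver, then sum 10^(L/10).
transformer: 68.6 − 20·log₁₀(20.7/2.4) = 68.6 − 18.72 = 49.88 dB.
fan: 83.0 − 20·log₁₀(46.2/4.8) = 83.0 − 19.67 = 63.33 dB.
forklift: 83.1 − 20·log₁₀(12.9/1.2) = 83.1 − 20.63 = 62.47 dB.
diesel generator: 85.8 − 20·log₁₀(29.2/2.9) = 85.8 − 20.06 = 65.74 dB.
Σ 10^(L/10) = 7.768e+06 → L_total = 10·log₁₀(7.768e+06) = 68.90 dB.

68.9 dB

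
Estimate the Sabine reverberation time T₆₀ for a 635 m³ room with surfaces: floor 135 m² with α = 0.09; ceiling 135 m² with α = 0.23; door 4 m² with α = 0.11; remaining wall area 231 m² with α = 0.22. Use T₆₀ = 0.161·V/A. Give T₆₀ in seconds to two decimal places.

1.08 s

A = Σ Sᵢαᵢ = 135·0.09 + 135·0.23 + 4·0.11 + 231·0.22 = 94.46 m².
T₆₀ = 0.161 × 635 / 94.46 = 1.082 s.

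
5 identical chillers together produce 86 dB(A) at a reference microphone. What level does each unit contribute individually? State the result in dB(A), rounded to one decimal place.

79.0 dB(A)

5 equal contributions raise the level by 10·log₁₀ 5 = 6.990 dB, so each unit alone gives 86 − 6.990.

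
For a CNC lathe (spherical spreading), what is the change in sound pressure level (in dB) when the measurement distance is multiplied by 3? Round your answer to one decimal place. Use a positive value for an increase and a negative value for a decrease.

Point-source spreading: ΔL = −20·log₁₀(r₂/r₁).
ΔL = −20·log₁₀(3) = -9.54 dB.

-9.5 dB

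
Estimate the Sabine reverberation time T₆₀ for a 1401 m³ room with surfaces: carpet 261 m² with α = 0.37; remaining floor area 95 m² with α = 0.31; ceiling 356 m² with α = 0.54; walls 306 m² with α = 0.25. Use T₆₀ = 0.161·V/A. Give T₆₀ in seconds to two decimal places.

0.57 s

Total absorption A = 261·0.37 + 95·0.31 + 356·0.54 + 306·0.25 = 394.76 m² sabins.
T₆₀ = 0.161·V/A = 0.161·1401/394.76 = 0.571 s.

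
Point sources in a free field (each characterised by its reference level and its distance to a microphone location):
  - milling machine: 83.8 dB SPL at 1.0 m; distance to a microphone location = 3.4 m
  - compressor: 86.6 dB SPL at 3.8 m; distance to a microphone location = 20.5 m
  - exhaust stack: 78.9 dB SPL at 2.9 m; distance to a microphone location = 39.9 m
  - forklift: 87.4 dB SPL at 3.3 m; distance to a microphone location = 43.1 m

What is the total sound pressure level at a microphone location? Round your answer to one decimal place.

First find each source's level at the receiver (point-source: −20·log₁₀(r/r_ref)), then combine on an intensity basis.
milling machine: 83.8 − 20·log₁₀(3.4/1.0) = 83.8 − 10.63 = 73.17 dB SPL.
compressor: 86.6 − 20·log₁₀(20.5/3.8) = 86.6 − 14.64 = 71.96 dB SPL.
exhaust stack: 78.9 − 20·log₁₀(39.9/2.9) = 78.9 − 22.77 = 56.13 dB SPL.
forklift: 87.4 − 20·log₁₀(43.1/3.3) = 87.4 − 22.32 = 65.08 dB SPL.
Σ 10^(L/10) = 4.009e+07 → L_total = 10·log₁₀(4.009e+07) = 76.03 dB SPL.

76.0 dB SPL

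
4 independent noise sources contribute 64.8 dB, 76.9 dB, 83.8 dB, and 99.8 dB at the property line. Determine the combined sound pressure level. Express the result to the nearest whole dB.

For uncorrelated sources the intensities add, so convert each level to linear form, sum, and take 10·log₁₀ of the total.
Σ 10^(L/10) = 10^(64.8/10) + 10^(76.9/10) + 10^(83.8/10) + 10^(99.8/10) = 9.842e+09.
L_total = 10·log₁₀(9.842e+09) = 99.93 dB.

100 dB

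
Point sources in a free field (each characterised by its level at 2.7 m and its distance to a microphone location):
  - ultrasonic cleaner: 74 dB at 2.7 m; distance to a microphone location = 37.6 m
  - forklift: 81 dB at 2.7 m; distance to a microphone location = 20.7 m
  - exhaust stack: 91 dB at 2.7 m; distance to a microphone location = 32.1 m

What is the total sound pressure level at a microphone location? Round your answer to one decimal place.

70.5 dB

First find each source's level at the receiver (point-source: −20·log₁₀(r/r_ref)), then combine on an intensity basis.
ultrasonic cleaner: 74 − 20·log₁₀(37.6/2.7) = 74 − 22.88 = 51.12 dB.
forklift: 81 − 20·log₁₀(20.7/2.7) = 81 − 17.69 = 63.31 dB.
exhaust stack: 91 − 20·log₁₀(32.1/2.7) = 91 − 21.50 = 69.50 dB.
Σ 10^(L/10) = 1.118e+07 → L_total = 10·log₁₀(1.118e+07) = 70.48 dB.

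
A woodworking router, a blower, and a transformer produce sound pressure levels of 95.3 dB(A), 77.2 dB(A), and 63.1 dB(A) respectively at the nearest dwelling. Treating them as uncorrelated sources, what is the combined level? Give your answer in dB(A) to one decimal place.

Incoherent sources combine by intensity addition: L_total = 10·log₁₀(Σ 10^(L_i/10)).
Σ 10^(L/10) = 10^(95.3/10) + 10^(77.2/10) + 10^(63.1/10) = 3.443e+09.
L_total = 10·log₁₀(3.443e+09) = 95.37 dB(A).

95.4 dB(A)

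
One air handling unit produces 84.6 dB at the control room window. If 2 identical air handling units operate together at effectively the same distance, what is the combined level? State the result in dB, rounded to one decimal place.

L_total = L₁ + 10·log₁₀ N for N identical incoherent sources.
L_total = 84.6 + 10·log₁₀(2) = 84.6 + 3.010 = 87.61 dB.

87.6 dB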